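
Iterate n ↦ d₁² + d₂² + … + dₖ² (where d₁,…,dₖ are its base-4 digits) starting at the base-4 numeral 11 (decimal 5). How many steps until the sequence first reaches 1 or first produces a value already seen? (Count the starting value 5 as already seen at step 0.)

5 = (1,1)_4 → 2
2 = (2)_4 → 4
4 = (1,0)_4 → 1  — reached 1.
That took 3 steps.

3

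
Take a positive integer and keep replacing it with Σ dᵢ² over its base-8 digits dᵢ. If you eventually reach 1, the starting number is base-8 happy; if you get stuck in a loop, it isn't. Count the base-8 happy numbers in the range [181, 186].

1

181: 181 → 65 → 2 → 4 → 16 → 4  (repeats 4)
182: 182 → 76 → 18 → 8 → 1  (reaches 1)
183: 183 → 89 → 11 → 10 → 5 → 25 → 10  (repeats 10)
184: 184 → 53 → 61 → 74 → 6 → 36 → 32 → 16 → 4 → 16  (repeats 16)
185: 185 → 54 → 72 → 2 → 4 → 16 → 4  (repeats 4)
186: 186 → 57 → 50 → 40 → 25 → 10 → 5 → 25  (repeats 25)
base-8 happy: 182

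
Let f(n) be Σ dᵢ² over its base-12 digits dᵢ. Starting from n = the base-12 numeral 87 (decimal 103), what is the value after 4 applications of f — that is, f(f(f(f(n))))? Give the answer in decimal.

103 = (8,7)_12 → 8² + 7² = 113
113 = (9,5)_12 → 9² + 5² = 106
106 = (8,10)_12 → 8² + 10² = 164
164 = (1,1,8)_12 → 1² + 1² + 8² = 66

66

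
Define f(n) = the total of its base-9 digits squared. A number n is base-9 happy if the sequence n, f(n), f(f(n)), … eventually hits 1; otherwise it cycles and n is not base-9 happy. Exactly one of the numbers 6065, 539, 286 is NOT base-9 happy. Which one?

286

6065: 6065 → 181 → 9 → 1  — reaches 1 (base-9 happy)
539: 539 → 125 → 81 → 1  — reaches 1 (base-9 happy)
286: 286 → 74 → 68 → 74  — repeats 74 (not base-9 happy)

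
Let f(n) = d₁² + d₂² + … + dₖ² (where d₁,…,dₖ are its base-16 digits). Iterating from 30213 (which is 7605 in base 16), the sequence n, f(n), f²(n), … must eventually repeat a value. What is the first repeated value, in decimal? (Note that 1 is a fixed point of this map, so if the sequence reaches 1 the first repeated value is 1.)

30213 = (7,6,0,5)_16 → 110
110 = (6,14)_16 → 232
232 = (14,8)_16 → 260
260 = (1,0,4)_16 → 17
17 = (1,1)_16 → 2
2 = (2)_16 → 4
4 = (4)_16 → 16
16 = (1,0)_16 → 1  — reached the fixed point 1.
1 → 1, so 1 is the first repeated value.

1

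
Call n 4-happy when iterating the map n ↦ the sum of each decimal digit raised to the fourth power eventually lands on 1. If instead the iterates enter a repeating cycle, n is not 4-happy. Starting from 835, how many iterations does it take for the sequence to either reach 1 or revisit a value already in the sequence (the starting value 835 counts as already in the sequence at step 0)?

835 → 8⁴ + 3⁴ + 5⁴ = 4802
4802 → 4⁴ + 8⁴ + 0⁴ + 2⁴ = 4368
4368 → 4⁴ + 3⁴ + 6⁴ + 8⁴ = 5729
5729 → 5⁴ + 7⁴ + 2⁴ + 9⁴ = 9603
9603 → 9⁴ + 6⁴ + 0⁴ + 3⁴ = 7938
7938 → 7⁴ + 9⁴ + 3⁴ + 8⁴ = 13139
13139 → 1⁴ + 3⁴ + 1⁴ + 3⁴ + 9⁴ = 6725
6725 → 6⁴ + 7⁴ + 2⁴ + 5⁴ = 4338
4338 → 4⁴ + 3⁴ + 3⁴ + 8⁴ = 4514
4514 → 4⁴ + 5⁴ + 1⁴ + 4⁴ = 1138
1138 → 1⁴ + 1⁴ + 3⁴ + 8⁴ = 4179
4179 → 4⁴ + 1⁴ + 7⁴ + 9⁴ = 9219
9219 → 9⁴ + 2⁴ + 1⁴ + 9⁴ = 13139  — 13139 repeats.
That took 13 steps.

13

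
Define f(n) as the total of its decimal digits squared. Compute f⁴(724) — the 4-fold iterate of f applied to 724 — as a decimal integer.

724 → 7² + 2² + 4² = 49 + 4 + 16 = 69
69 → 6² + 9² = 36 + 81 = 117
117 → 1² + 1² + 7² = 1 + 1 + 49 = 51
51 → 5² + 1² = 25 + 1 = 26

26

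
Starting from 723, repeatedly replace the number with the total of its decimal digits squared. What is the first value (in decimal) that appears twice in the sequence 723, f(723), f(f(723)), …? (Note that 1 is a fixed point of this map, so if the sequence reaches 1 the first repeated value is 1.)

723 → 62
62 → 40
40 → 16
16 → 37
37 → 58
58 → 89
89 → 145
145 → 42
42 → 20
20 → 4
4 → 16  — 16 already appeared earlier.

16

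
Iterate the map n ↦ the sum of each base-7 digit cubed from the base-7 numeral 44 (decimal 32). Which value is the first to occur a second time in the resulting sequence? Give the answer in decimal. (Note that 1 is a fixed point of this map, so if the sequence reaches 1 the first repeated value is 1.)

92

32 = (4,4)_7 → 4³ + 4³ = 64 + 64 = 128
128 = (2,4,2)_7 → 2³ + 4³ + 2³ = 8 + 64 + 8 = 80
80 = (1,4,3)_7 → 1³ + 4³ + 3³ = 1 + 64 + 27 = 92
92 = (1,6,1)_7 → 1³ + 6³ + 1³ = 1 + 216 + 1 = 218
218 = (4,3,1)_7 → 4³ + 3³ + 1³ = 64 + 27 + 1 = 92  — 92 already appeared earlier.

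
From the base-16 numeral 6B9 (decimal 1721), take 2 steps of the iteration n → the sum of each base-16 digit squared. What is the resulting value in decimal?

392

1721 = (6,11,9)_16 → 6² + 11² + 9² = 36 + 121 + 81 = 238
238 = (14,14)_16 → 14² + 14² = 196 + 196 = 392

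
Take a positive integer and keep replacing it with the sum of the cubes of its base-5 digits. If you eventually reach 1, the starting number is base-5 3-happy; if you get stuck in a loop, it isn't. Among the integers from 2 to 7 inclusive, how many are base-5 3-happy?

2: 2 → 8 → 28 → 28  (repeats 28)
3: 3 → 27 → 9 → 65 → 35 → 9  (repeats 9)
4: 4 → 64 → 80 → 28 → 28  (repeats 28)
5: 5 → 1  (reaches 1)
6: 6 → 2 → 8 → 28 → 28  (repeats 28)
7: 7 → 9 → 65 → 35 → 9  (repeats 9)
base-5 3-happy: 5

1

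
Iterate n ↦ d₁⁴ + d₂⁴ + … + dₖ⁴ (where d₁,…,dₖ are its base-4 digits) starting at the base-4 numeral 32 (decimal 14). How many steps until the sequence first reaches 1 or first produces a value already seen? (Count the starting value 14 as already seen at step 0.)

6

14 = (3,2)_4 → 3⁴ + 2⁴ = 81 + 16 = 97
97 = (1,2,0,1)_4 → 1⁴ + 2⁴ + 0⁴ + 1⁴ = 1 + 16 + 0 + 1 = 18
18 = (1,0,2)_4 → 1⁴ + 0⁴ + 2⁴ = 1 + 0 + 16 = 17
17 = (1,0,1)_4 → 1⁴ + 0⁴ + 1⁴ = 1 + 0 + 1 = 2
2 = (2)_4 → 2⁴ = 16
16 = (1,0,0)_4 → 1⁴ + 0⁴ + 0⁴ = 1 + 0 + 0 = 1  — reached 1.
That took 6 steps.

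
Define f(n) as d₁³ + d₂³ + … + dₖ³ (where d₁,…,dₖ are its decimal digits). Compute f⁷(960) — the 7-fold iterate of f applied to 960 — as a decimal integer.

153

960 → 945
945 → 918
918 → 1242
1242 → 81
81 → 513
513 → 153
153 → 153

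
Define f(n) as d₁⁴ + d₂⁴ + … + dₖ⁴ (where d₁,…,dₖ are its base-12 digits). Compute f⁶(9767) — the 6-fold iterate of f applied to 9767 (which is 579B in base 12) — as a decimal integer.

20016

9767 = (5,7,9,11)_12 → 24228
24228 = (1,2,0,3,0)_12 → 98
98 = (8,2)_12 → 4112
4112 = (2,4,6,8)_12 → 5664
5664 = (3,3,4,0)_12 → 418
418 = (2,10,10)_12 → 20016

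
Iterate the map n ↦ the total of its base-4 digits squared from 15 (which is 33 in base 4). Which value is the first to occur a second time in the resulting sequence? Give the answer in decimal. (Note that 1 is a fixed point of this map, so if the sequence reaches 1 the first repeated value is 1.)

1

15 = (3,3)_4 → 18
18 = (1,0,2)_4 → 5
5 = (1,1)_4 → 2
2 = (2)_4 → 4
4 = (1,0)_4 → 1  — reached the fixed point 1.
1 → 1, so 1 is the first repeated value.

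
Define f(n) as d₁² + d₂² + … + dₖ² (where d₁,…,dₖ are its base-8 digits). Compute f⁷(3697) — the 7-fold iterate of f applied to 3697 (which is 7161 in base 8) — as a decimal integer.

4

3697 = (7,1,6,1)_8 → 7² + 1² + 6² + 1² = 87
87 = (1,2,7)_8 → 1² + 2² + 7² = 54
54 = (6,6)_8 → 6² + 6² = 72
72 = (1,1,0)_8 → 1² + 1² + 0² = 2
2 = (2)_8 → 2² = 4
4 = (4)_8 → 4² = 16
16 = (2,0)_8 → 2² + 0² = 4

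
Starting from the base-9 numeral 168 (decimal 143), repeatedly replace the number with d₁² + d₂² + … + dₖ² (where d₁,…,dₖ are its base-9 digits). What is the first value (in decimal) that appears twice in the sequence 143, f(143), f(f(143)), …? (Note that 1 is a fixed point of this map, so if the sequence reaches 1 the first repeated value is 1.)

143 = (1,6,8)_9 → 1² + 6² + 8² = 1 + 36 + 64 = 101
101 = (1,2,2)_9 → 1² + 2² + 2² = 1 + 4 + 4 = 9
9 = (1,0)_9 → 1² + 0² = 1 + 0 = 1  — reached the fixed point 1.
1 → 1, so 1 is the first repeated value.

1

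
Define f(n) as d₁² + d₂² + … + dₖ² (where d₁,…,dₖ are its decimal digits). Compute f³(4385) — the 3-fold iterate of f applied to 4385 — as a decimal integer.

65

4385 → 4² + 3² + 8² + 5² = 16 + 9 + 64 + 25 = 114
114 → 1² + 1² + 4² = 1 + 1 + 16 = 18
18 → 1² + 8² = 1 + 64 = 65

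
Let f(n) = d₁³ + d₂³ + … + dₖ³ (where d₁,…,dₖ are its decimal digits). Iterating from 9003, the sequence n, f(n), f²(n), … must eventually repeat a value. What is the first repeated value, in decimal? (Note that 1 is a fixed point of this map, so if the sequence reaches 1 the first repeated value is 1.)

153

9003 → 9³ + 0³ + 0³ + 3³ = 756
756 → 7³ + 5³ + 6³ = 684
684 → 6³ + 8³ + 4³ = 792
792 → 7³ + 9³ + 2³ = 1080
1080 → 1³ + 0³ + 8³ + 0³ = 513
513 → 5³ + 1³ + 3³ = 153
153 → 1³ + 5³ + 3³ = 153  — 153 already appeared earlier.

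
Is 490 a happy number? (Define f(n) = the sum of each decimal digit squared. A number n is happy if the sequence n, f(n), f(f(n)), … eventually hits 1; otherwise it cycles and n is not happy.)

490 → 4² + 9² + 0² = 97
97 → 9² + 7² = 130
130 → 1² + 3² + 0² = 10
10 → 1² + 0² = 1  — reached 1.

happy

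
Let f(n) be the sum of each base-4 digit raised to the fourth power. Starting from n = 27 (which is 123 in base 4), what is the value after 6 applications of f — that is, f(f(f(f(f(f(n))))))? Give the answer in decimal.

1

27 = (1,2,3)_4 → 1⁴ + 2⁴ + 3⁴ = 98
98 = (1,2,0,2)_4 → 1⁴ + 2⁴ + 0⁴ + 2⁴ = 33
33 = (2,0,1)_4 → 2⁴ + 0⁴ + 1⁴ = 17
17 = (1,0,1)_4 → 1⁴ + 0⁴ + 1⁴ = 2
2 = (2)_4 → 2⁴ = 16
16 = (1,0,0)_4 → 1⁴ + 0⁴ + 0⁴ = 1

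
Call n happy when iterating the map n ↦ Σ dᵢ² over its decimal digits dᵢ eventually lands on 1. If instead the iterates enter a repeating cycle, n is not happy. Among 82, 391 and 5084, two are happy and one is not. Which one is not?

5084

82: 82 → 68 → 100 → 1  — reaches 1 (happy)
391: 391 → 91 → 82 → 68 → 100 → 1  — reaches 1 (happy)
5084: 5084 → 105 → 26 → 40 → 16 → 37 → 58 → 89 → 145 → 42 → 20 → 4 → 16  — repeats 16 (not happy)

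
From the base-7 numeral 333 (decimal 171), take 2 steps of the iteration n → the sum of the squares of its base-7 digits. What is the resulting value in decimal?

45

171 = (3,3,3)_7 → 3² + 3² + 3² = 27
27 = (3,6)_7 → 3² + 6² = 45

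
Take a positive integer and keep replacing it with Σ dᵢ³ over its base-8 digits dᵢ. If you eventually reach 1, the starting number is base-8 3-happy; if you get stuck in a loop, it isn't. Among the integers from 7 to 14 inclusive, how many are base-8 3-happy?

4

7: 7 → 343 → 476 → 434 → 440 → 559 → 469 → 476  — not base-8 3-happy
8: 8 → 1  — base-8 3-happy
9: 9 → 2 → 8 → 1  — base-8 3-happy
10: 10 → 9 → 2 → 8 → 1  — base-8 3-happy
11: 11 → 28 → 91 → 55 → 559 → 469 → 476 → 434 → 440 → 559  — not base-8 3-happy
12: 12 → 65 → 2 → 8 → 1  — base-8 3-happy
13: 13 → 126 → 560 → 217 → 55 → 559 → 469 → 476 → 434 → 440 → 559  — not base-8 3-happy
14: 14 → 217 → 55 → 559 → 469 → 476 → 434 → 440 → 559  — not base-8 3-happy
base-8 3-happy: 8, 9, 10, 12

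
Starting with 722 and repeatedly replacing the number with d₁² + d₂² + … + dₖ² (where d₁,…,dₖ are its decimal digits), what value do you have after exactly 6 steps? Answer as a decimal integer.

722 → 7² + 2² + 2² = 57
57 → 5² + 7² = 74
74 → 7² + 4² = 65
65 → 6² + 5² = 61
61 → 6² + 1² = 37
37 → 3² + 7² = 58

58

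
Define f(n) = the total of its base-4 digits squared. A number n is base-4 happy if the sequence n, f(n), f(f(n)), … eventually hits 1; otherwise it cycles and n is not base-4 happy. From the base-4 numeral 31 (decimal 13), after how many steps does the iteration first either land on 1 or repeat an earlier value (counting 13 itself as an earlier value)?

13 = (3,1)_4 → 10
10 = (2,2)_4 → 8
8 = (2,0)_4 → 4
4 = (1,0)_4 → 1  — reached 1.
That took 4 steps.

4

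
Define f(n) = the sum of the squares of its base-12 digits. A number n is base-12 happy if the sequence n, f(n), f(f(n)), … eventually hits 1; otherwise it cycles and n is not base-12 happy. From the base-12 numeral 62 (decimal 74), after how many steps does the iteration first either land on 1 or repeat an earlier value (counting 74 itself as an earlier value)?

74 = (6,2)_12 → 6² + 2² = 36 + 4 = 40
40 = (3,4)_12 → 3² + 4² = 9 + 16 = 25
25 = (2,1)_12 → 2² + 1² = 4 + 1 = 5
5 = (5)_12 → 5² = 25  — 25 repeats.
That took 4 steps.

4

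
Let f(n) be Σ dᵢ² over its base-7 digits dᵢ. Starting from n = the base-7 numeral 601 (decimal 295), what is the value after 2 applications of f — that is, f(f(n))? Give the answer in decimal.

29

295 = (6,0,1)_7 → 37
37 = (5,2)_7 → 29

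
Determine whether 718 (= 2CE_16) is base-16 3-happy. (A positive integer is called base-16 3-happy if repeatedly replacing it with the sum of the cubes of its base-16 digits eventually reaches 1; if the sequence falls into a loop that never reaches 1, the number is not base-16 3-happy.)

718 = (2,12,14)_16 → 2³ + 12³ + 14³ = 8 + 1728 + 2744 = 4480
4480 = (1,1,8,0)_16 → 1³ + 1³ + 8³ + 0³ = 1 + 1 + 512 + 0 = 514
514 = (2,0,2)_16 → 2³ + 0³ + 2³ = 8 + 0 + 8 = 16
16 = (1,0)_16 → 1³ + 0³ = 1 + 0 = 1  — reached 1.

base-16 3-happy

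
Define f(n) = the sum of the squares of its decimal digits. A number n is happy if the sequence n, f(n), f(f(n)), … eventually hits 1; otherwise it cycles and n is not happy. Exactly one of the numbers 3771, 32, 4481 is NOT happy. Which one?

3771: 3771 → 108 → 65 → 61 → 37 → 58 → 89 → 145 → 42 → 20 → 4 → 16 → 37  — repeats 37 (not happy)
32: 32 → 13 → 10 → 1  — reaches 1 (happy)
4481: 4481 → 97 → 130 → 10 → 1  — reaches 1 (happy)

3771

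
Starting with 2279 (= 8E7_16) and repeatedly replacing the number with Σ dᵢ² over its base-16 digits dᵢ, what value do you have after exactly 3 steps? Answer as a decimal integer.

2279 = (8,14,7)_16 → 8² + 14² + 7² = 64 + 196 + 49 = 309
309 = (1,3,5)_16 → 1² + 3² + 5² = 1 + 9 + 25 = 35
35 = (2,3)_16 → 2² + 3² = 4 + 9 = 13

13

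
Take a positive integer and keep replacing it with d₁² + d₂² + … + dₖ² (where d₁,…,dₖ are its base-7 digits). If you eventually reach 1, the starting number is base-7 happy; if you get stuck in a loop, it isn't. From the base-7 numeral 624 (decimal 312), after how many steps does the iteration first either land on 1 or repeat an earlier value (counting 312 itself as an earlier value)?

312 = (6,2,4)_7 → 56
56 = (1,1,0)_7 → 2
2 = (2)_7 → 4
4 = (4)_7 → 16
16 = (2,2)_7 → 8
8 = (1,1)_7 → 2  — 2 repeats.
That took 6 steps.

6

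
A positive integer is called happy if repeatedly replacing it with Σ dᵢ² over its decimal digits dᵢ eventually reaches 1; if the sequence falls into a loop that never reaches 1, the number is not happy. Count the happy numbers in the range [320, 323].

320: 320 → 13 → 10 → 1  — happy
321: 321 → 14 → 17 → 50 → 25 → 29 → 85 → 89 → 145 → 42 → 20 → 4 → 16 → 37 → 58 → 89  — not happy
322: 322 → 17 → 50 → 25 → 29 → 85 → 89 → 145 → 42 → 20 → 4 → 16 → 37 → 58 → 89  — not happy
323: 323 → 22 → 8 → 64 → 52 → 29 → 85 → 89 → 145 → 42 → 20 → 4 → 16 → 37 → 58 → 89  — not happy
happy: 320

1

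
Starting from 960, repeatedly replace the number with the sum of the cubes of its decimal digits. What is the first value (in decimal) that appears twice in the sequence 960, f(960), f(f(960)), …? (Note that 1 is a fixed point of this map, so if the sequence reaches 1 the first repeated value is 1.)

153

960 → 9³ + 6³ + 0³ = 945
945 → 9³ + 4³ + 5³ = 918
918 → 9³ + 1³ + 8³ = 1242
1242 → 1³ + 2³ + 4³ + 2³ = 81
81 → 8³ + 1³ = 513
513 → 5³ + 1³ + 3³ = 153
153 → 1³ + 5³ + 3³ = 153  — 153 already appeared earlier.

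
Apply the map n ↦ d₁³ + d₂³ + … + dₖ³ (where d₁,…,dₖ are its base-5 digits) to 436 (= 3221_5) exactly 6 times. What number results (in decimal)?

28

436 = (3,2,2,1)_5 → 44
44 = (1,3,4)_5 → 92
92 = (3,3,2)_5 → 62
62 = (2,2,2)_5 → 24
24 = (4,4)_5 → 128
128 = (1,0,0,3)_5 → 28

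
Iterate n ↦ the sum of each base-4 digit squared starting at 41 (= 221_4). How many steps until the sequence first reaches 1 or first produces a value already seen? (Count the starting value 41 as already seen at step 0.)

5

41 = (2,2,1)_4 → 2² + 2² + 1² = 4 + 4 + 1 = 9
9 = (2,1)_4 → 2² + 1² = 4 + 1 = 5
5 = (1,1)_4 → 1² + 1² = 1 + 1 = 2
2 = (2)_4 → 2² = 4
4 = (1,0)_4 → 1² + 0² = 1 + 0 = 1  — reached 1.
That took 5 steps.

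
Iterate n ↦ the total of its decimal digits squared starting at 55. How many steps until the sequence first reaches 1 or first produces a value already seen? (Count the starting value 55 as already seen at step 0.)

13

55 → 5² + 5² = 25 + 25 = 50
50 → 5² + 0² = 25 + 0 = 25
25 → 2² + 5² = 4 + 25 = 29
29 → 2² + 9² = 4 + 81 = 85
85 → 8² + 5² = 64 + 25 = 89
89 → 8² + 9² = 64 + 81 = 145
145 → 1² + 4² + 5² = 1 + 16 + 25 = 42
42 → 4² + 2² = 16 + 4 = 20
20 → 2² + 0² = 4 + 0 = 4
4 → 4² = 16
16 → 1² + 6² = 1 + 36 = 37
37 → 3² + 7² = 9 + 49 = 58
58 → 5² + 8² = 25 + 64 = 89  — 89 repeats.
That took 13 steps.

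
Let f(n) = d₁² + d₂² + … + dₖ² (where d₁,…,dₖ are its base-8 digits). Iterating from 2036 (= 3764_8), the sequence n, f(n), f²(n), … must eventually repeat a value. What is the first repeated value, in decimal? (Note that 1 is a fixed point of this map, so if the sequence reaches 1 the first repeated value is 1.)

2036 = (3,7,6,4)_8 → 3² + 7² + 6² + 4² = 110
110 = (1,5,6)_8 → 1² + 5² + 6² = 62
62 = (7,6)_8 → 7² + 6² = 85
85 = (1,2,5)_8 → 1² + 2² + 5² = 30
30 = (3,6)_8 → 3² + 6² = 45
45 = (5,5)_8 → 5² + 5² = 50
50 = (6,2)_8 → 6² + 2² = 40
40 = (5,0)_8 → 5² + 0² = 25
25 = (3,1)_8 → 3² + 1² = 10
10 = (1,2)_8 → 1² + 2² = 5
5 = (5)_8 → 5² = 25  — 25 already appeared earlier.

25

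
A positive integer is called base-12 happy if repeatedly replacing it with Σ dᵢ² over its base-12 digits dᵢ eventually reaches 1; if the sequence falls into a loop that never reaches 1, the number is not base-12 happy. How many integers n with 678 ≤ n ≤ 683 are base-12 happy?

678: 678 → 116 → 145 → 2 → 4 → 16 → 17 → 26 → 8 → 64 → 41 → 34 → 104 → 128 → 164 → 66 → 61 → 26  (repeats 26)
679: 679 → 129 → 181 → 11 → 121 → 101 → 89 → 74 → 40 → 25 → 5 → 25  (repeats 25)
680: 680 → 144 → 1  (reaches 1)
681: 681 → 161 → 27 → 13 → 2 → 4 → 16 → 17 → 26 → 8 → 64 → 41 → 34 → 104 → 128 → 164 → 66 → 61 → 26  (repeats 26)
682: 682 → 180 → 10 → 100 → 80 → 100  (repeats 100)
683: 683 → 201 → 98 → 68 → 89 → 74 → 40 → 25 → 5 → 25  (repeats 25)
base-12 happy: 680

1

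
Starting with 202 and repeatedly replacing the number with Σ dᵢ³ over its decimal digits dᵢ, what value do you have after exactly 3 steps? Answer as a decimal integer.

352

202 → 2³ + 0³ + 2³ = 16
16 → 1³ + 6³ = 217
217 → 2³ + 1³ + 7³ = 352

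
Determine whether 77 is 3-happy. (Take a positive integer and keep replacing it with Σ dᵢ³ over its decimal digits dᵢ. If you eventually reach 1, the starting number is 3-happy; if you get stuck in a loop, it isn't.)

not 3-happy

77 → 7³ + 7³ = 343 + 343 = 686
686 → 6³ + 8³ + 6³ = 216 + 512 + 216 = 944
944 → 9³ + 4³ + 4³ = 729 + 64 + 64 = 857
857 → 8³ + 5³ + 7³ = 512 + 125 + 343 = 980
980 → 9³ + 8³ + 0³ = 729 + 512 + 0 = 1241
1241 → 1³ + 2³ + 4³ + 1³ = 1 + 8 + 64 + 1 = 74
74 → 7³ + 4³ = 343 + 64 = 407
407 → 4³ + 0³ + 7³ = 64 + 0 + 343 = 407  — 407 already seen; the sequence cycles without reaching 1.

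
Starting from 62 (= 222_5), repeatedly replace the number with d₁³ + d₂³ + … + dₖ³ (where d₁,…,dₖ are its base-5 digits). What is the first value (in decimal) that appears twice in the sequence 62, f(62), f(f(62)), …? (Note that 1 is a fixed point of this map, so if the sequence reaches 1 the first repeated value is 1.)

62 = (2,2,2)_5 → 2³ + 2³ + 2³ = 8 + 8 + 8 = 24
24 = (4,4)_5 → 4³ + 4³ = 64 + 64 = 128
128 = (1,0,0,3)_5 → 1³ + 0³ + 0³ + 3³ = 1 + 0 + 0 + 27 = 28
28 = (1,0,3)_5 → 1³ + 0³ + 3³ = 1 + 0 + 27 = 28  — 28 already appeared earlier.

28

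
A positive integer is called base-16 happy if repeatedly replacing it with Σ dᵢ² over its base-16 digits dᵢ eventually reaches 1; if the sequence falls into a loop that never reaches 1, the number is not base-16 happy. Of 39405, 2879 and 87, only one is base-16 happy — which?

87

39405: 39405 → 527 → 229 → 221 → 338 → 30 → 197 → 169 → 181 → 146 → 85 → 50 → 13 → 169  — repeats 169 (not base-16 happy)
2879: 2879 → 355 → 46 → 200 → 208 → 169 → 181 → 146 → 85 → 50 → 13 → 169  — repeats 169 (not base-16 happy)
87: 87 → 74 → 116 → 65 → 17 → 2 → 4 → 16 → 1  — reaches 1 (base-16 happy)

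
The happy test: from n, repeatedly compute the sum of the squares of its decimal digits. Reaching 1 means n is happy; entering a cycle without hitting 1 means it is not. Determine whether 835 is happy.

835 → 8² + 3² + 5² = 98
98 → 9² + 8² = 145
145 → 1² + 4² + 5² = 42
42 → 4² + 2² = 20
20 → 2² + 0² = 4
4 → 4² = 16
16 → 1² + 6² = 37
37 → 3² + 7² = 58
58 → 5² + 8² = 89
89 → 8² + 9² = 145  — 145 already seen; the sequence cycles without reaching 1.

not happy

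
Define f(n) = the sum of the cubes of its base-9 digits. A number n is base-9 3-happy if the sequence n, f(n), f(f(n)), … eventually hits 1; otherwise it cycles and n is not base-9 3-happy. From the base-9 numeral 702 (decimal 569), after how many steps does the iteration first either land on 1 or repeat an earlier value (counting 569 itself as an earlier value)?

569 = (7,0,2)_9 → 7³ + 0³ + 2³ = 343 + 0 + 8 = 351
351 = (4,3,0)_9 → 4³ + 3³ + 0³ = 64 + 27 + 0 = 91
91 = (1,1,1)_9 → 1³ + 1³ + 1³ = 1 + 1 + 1 = 3
3 = (3)_9 → 3³ = 27
27 = (3,0)_9 → 3³ + 0³ = 27 + 0 = 27  — 27 repeats.
That took 5 steps.

5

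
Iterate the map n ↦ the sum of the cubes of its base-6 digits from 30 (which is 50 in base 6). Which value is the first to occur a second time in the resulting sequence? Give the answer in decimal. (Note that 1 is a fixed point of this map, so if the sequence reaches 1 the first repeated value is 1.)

30 = (5,0)_6 → 5³ + 0³ = 125 + 0 = 125
125 = (3,2,5)_6 → 3³ + 2³ + 5³ = 27 + 8 + 125 = 160
160 = (4,2,4)_6 → 4³ + 2³ + 4³ = 64 + 8 + 64 = 136
136 = (3,4,4)_6 → 3³ + 4³ + 4³ = 27 + 64 + 64 = 155
155 = (4,1,5)_6 → 4³ + 1³ + 5³ = 64 + 1 + 125 = 190
190 = (5,1,4)_6 → 5³ + 1³ + 4³ = 125 + 1 + 64 = 190  — 190 already appeared earlier.

190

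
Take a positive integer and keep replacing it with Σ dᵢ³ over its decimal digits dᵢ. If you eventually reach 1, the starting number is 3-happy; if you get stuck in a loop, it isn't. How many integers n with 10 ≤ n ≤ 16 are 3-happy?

1

10: 10 → 1  — 3-happy
11: 11 → 2 → 8 → 512 → 134 → 92 → 737 → 713 → 371 → 371  — not 3-happy
12: 12 → 9 → 729 → 1080 → 513 → 153 → 153  — not 3-happy
13: 13 → 28 → 520 → 133 → 55 → 250 → 133  — not 3-happy
14: 14 → 65 → 341 → 92 → 737 → 713 → 371 → 371  — not 3-happy
15: 15 → 126 → 225 → 141 → 66 → 432 → 99 → 1458 → 702 → 351 → 153 → 153  — not 3-happy
16: 16 → 217 → 352 → 160 → 217  — not 3-happy
3-happy: 10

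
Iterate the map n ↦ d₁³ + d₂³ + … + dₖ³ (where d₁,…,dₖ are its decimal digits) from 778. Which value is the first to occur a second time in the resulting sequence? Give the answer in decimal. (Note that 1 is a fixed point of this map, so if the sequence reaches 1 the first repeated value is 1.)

1

778 → 1198
1198 → 1243
1243 → 100
100 → 1  — reached the fixed point 1.
1 → 1, so 1 is the first repeated value.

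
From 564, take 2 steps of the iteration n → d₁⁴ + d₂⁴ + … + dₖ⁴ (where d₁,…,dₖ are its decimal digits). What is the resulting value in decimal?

4819

564 → 5⁴ + 6⁴ + 4⁴ = 625 + 1296 + 256 = 2177
2177 → 2⁴ + 1⁴ + 7⁴ + 7⁴ = 16 + 1 + 2401 + 2401 = 4819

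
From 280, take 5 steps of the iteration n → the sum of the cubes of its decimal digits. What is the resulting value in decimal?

133

280 → 2³ + 8³ + 0³ = 520
520 → 5³ + 2³ + 0³ = 133
133 → 1³ + 3³ + 3³ = 55
55 → 5³ + 5³ = 250
250 → 2³ + 5³ + 0³ = 133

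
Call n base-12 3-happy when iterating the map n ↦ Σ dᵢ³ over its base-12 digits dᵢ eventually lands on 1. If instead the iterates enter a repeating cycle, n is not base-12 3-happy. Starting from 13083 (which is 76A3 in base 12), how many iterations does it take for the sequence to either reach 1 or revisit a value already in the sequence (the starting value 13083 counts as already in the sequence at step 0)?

12

13083 = (7,6,10,3)_12 → 1586
1586 = (11,0,2)_12 → 1339
1339 = (9,3,7)_12 → 1099
1099 = (7,7,7)_12 → 1029
1029 = (7,1,9)_12 → 1073
1073 = (7,5,5)_12 → 593
593 = (4,1,5)_12 → 190
190 = (1,3,10)_12 → 1028
1028 = (7,1,8)_12 → 856
856 = (5,11,4)_12 → 1520
1520 = (10,6,8)_12 → 1728
1728 = (1,0,0,0)_12 → 1  — reached 1.
That took 12 steps.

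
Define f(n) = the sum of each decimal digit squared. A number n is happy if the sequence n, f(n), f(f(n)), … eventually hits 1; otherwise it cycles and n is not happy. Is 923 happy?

923 → 9² + 2² + 3² = 81 + 4 + 9 = 94
94 → 9² + 4² = 81 + 16 = 97
97 → 9² + 7² = 81 + 49 = 130
130 → 1² + 3² + 0² = 1 + 9 + 0 = 10
10 → 1² + 0² = 1 + 0 = 1  — reached 1.

happy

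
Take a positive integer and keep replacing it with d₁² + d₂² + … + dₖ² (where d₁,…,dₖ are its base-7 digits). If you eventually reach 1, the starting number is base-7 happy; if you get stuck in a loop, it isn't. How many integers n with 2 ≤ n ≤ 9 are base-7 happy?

2: 2 → 4 → 16 → 8 → 2  — not base-7 happy
3: 3 → 9 → 5 → 25 → 25  — not base-7 happy
4: 4 → 16 → 8 → 2 → 4  — not base-7 happy
5: 5 → 25 → 25  — not base-7 happy
6: 6 → 36 → 26 → 34 → 52 → 10 → 10  — not base-7 happy
7: 7 → 1  — base-7 happy
8: 8 → 2 → 4 → 16 → 8  — not base-7 happy
9: 9 → 5 → 25 → 25  — not base-7 happy
base-7 happy: 7

1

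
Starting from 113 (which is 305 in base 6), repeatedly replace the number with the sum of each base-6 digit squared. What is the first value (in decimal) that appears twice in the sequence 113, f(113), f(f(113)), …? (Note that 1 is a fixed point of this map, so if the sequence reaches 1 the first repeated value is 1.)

41

113 = (3,0,5)_6 → 3² + 0² + 5² = 9 + 0 + 25 = 34
34 = (5,4)_6 → 5² + 4² = 25 + 16 = 41
41 = (1,0,5)_6 → 1² + 0² + 5² = 1 + 0 + 25 = 26
26 = (4,2)_6 → 4² + 2² = 16 + 4 = 20
20 = (3,2)_6 → 3² + 2² = 9 + 4 = 13
13 = (2,1)_6 → 2² + 1² = 4 + 1 = 5
5 = (5)_6 → 5² = 25
25 = (4,1)_6 → 4² + 1² = 16 + 1 = 17
17 = (2,5)_6 → 2² + 5² = 4 + 25 = 29
29 = (4,5)_6 → 4² + 5² = 16 + 25 = 41  — 41 already appeared earlier.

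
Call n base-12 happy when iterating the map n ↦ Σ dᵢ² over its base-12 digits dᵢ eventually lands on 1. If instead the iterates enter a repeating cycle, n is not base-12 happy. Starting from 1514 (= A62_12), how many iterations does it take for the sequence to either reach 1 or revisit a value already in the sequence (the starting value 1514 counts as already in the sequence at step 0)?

5

1514 = (10,6,2)_12 → 10² + 6² + 2² = 100 + 36 + 4 = 140
140 = (11,8)_12 → 11² + 8² = 121 + 64 = 185
185 = (1,3,5)_12 → 1² + 3² + 5² = 1 + 9 + 25 = 35
35 = (2,11)_12 → 2² + 11² = 4 + 121 = 125
125 = (10,5)_12 → 10² + 5² = 100 + 25 = 125  — 125 repeats.
That took 5 steps.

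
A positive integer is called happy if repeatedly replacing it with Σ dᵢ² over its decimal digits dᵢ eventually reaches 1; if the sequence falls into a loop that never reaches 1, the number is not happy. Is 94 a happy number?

happy

94 → 97
97 → 130
130 → 10
10 → 1  — reached 1.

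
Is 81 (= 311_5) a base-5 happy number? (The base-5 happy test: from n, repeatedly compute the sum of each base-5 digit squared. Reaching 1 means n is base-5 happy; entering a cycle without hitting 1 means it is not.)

81 = (3,1,1)_5 → 3² + 1² + 1² = 11
11 = (2,1)_5 → 2² + 1² = 5
5 = (1,0)_5 → 1² + 0² = 1  — reached 1.

base-5 happy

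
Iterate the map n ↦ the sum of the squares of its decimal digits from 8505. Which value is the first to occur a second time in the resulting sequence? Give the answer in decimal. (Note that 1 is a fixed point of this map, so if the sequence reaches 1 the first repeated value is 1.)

8505 → 8² + 5² + 0² + 5² = 114
114 → 1² + 1² + 4² = 18
18 → 1² + 8² = 65
65 → 6² + 5² = 61
61 → 6² + 1² = 37
37 → 3² + 7² = 58
58 → 5² + 8² = 89
89 → 8² + 9² = 145
145 → 1² + 4² + 5² = 42
42 → 4² + 2² = 20
20 → 2² + 0² = 4
4 → 4² = 16
16 → 1² + 6² = 37  — 37 already appeared earlier.

37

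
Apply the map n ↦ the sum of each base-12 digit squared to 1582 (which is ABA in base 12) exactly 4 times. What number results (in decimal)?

1582 = (10,11,10)_12 → 10² + 11² + 10² = 100 + 121 + 100 = 321
321 = (2,2,9)_12 → 2² + 2² + 9² = 4 + 4 + 81 = 89
89 = (7,5)_12 → 7² + 5² = 49 + 25 = 74
74 = (6,2)_12 → 6² + 2² = 36 + 4 = 40

40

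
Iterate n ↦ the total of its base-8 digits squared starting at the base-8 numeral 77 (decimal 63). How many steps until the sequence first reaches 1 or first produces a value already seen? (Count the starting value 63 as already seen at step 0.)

6

63 = (7,7)_8 → 7² + 7² = 49 + 49 = 98
98 = (1,4,2)_8 → 1² + 4² + 2² = 1 + 16 + 4 = 21
21 = (2,5)_8 → 2² + 5² = 4 + 25 = 29
29 = (3,5)_8 → 3² + 5² = 9 + 25 = 34
34 = (4,2)_8 → 4² + 2² = 16 + 4 = 20
20 = (2,4)_8 → 2² + 4² = 4 + 16 = 20  — 20 repeats.
That took 6 steps.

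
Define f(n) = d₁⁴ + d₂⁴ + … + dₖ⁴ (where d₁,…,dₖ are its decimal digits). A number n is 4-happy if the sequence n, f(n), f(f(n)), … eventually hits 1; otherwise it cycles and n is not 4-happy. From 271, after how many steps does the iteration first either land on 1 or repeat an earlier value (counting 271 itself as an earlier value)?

271 → 2418
2418 → 4369
4369 → 8194
8194 → 10914
10914 → 6819
6819 → 11954
11954 → 7444
7444 → 3169
3169 → 7939
7939 → 15604
15604 → 2178
2178 → 6514
6514 → 2178  — 2178 repeats.
That took 13 steps.

13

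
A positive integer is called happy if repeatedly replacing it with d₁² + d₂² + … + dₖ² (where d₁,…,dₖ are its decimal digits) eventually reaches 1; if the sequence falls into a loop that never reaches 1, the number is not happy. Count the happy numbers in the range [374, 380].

2

374: 374 → 74 → 65 → 61 → 37 → 58 → 89 → 145 → 42 → 20 → 4 → 16 → 37  — not happy
375: 375 → 83 → 73 → 58 → 89 → 145 → 42 → 20 → 4 → 16 → 37 → 58  — not happy
376: 376 → 94 → 97 → 130 → 10 → 1  — happy
377: 377 → 107 → 50 → 25 → 29 → 85 → 89 → 145 → 42 → 20 → 4 → 16 → 37 → 58 → 89  — not happy
378: 378 → 122 → 9 → 81 → 65 → 61 → 37 → 58 → 89 → 145 → 42 → 20 → 4 → 16 → 37  — not happy
379: 379 → 139 → 91 → 82 → 68 → 100 → 1  — happy
380: 380 → 73 → 58 → 89 → 145 → 42 → 20 → 4 → 16 → 37 → 58  — not happy
happy: 376, 379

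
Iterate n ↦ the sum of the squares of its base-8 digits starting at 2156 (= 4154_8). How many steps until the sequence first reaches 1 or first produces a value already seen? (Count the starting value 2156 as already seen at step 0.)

10

2156 = (4,1,5,4)_8 → 4² + 1² + 5² + 4² = 16 + 1 + 25 + 16 = 58
58 = (7,2)_8 → 7² + 2² = 49 + 4 = 53
53 = (6,5)_8 → 6² + 5² = 36 + 25 = 61
61 = (7,5)_8 → 7² + 5² = 49 + 25 = 74
74 = (1,1,2)_8 → 1² + 1² + 2² = 1 + 1 + 4 = 6
6 = (6)_8 → 6² = 36
36 = (4,4)_8 → 4² + 4² = 16 + 16 = 32
32 = (4,0)_8 → 4² + 0² = 16 + 0 = 16
16 = (2,0)_8 → 2² + 0² = 4 + 0 = 4
4 = (4)_8 → 4² = 16  — 16 repeats.
That took 10 steps.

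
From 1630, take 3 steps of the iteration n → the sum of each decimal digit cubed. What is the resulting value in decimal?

244

1630 → 1³ + 6³ + 3³ + 0³ = 244
244 → 2³ + 4³ + 4³ = 136
136 → 1³ + 3³ + 6³ = 244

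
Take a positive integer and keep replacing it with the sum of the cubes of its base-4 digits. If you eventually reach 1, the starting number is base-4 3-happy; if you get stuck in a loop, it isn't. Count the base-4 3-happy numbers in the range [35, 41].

2

35: 35 → 35  — not base-4 3-happy
36: 36 → 9 → 9  — not base-4 3-happy
37: 37 → 10 → 16 → 1  — base-4 3-happy
38: 38 → 17 → 2 → 8 → 8  — not base-4 3-happy
39: 39 → 36 → 9 → 9  — not base-4 3-happy
40: 40 → 16 → 1  — base-4 3-happy
41: 41 → 17 → 2 → 8 → 8  — not base-4 3-happy
base-4 3-happy: 37, 40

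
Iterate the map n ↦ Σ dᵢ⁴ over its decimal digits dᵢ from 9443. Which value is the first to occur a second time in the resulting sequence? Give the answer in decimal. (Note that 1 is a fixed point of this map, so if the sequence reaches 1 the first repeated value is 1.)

9443 → 9⁴ + 4⁴ + 4⁴ + 3⁴ = 7154
7154 → 7⁴ + 1⁴ + 5⁴ + 4⁴ = 3283
3283 → 3⁴ + 2⁴ + 8⁴ + 3⁴ = 4274
4274 → 4⁴ + 2⁴ + 7⁴ + 4⁴ = 2929
2929 → 2⁴ + 9⁴ + 2⁴ + 9⁴ = 13154
13154 → 1⁴ + 3⁴ + 1⁴ + 5⁴ + 4⁴ = 964
964 → 9⁴ + 6⁴ + 4⁴ = 8113
8113 → 8⁴ + 1⁴ + 1⁴ + 3⁴ = 4179
4179 → 4⁴ + 1⁴ + 7⁴ + 9⁴ = 9219
9219 → 9⁴ + 2⁴ + 1⁴ + 9⁴ = 13139
13139 → 1⁴ + 3⁴ + 1⁴ + 3⁴ + 9⁴ = 6725
6725 → 6⁴ + 7⁴ + 2⁴ + 5⁴ = 4338
4338 → 4⁴ + 3⁴ + 3⁴ + 8⁴ = 4514
4514 → 4⁴ + 5⁴ + 1⁴ + 4⁴ = 1138
1138 → 1⁴ + 1⁴ + 3⁴ + 8⁴ = 4179  — 4179 already appeared earlier.

4179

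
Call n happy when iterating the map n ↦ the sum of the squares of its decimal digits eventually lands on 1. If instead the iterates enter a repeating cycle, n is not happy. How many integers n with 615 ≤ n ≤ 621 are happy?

1

615: 615 → 62 → 40 → 16 → 37 → 58 → 89 → 145 → 42 → 20 → 4 → 16  — not happy
616: 616 → 73 → 58 → 89 → 145 → 42 → 20 → 4 → 16 → 37 → 58  — not happy
617: 617 → 86 → 100 → 1  — happy
618: 618 → 101 → 2 → 4 → 16 → 37 → 58 → 89 → 145 → 42 → 20 → 4  — not happy
619: 619 → 118 → 66 → 72 → 53 → 34 → 25 → 29 → 85 → 89 → 145 → 42 → 20 → 4 → 16 → 37 → 58 → 89  — not happy
620: 620 → 40 → 16 → 37 → 58 → 89 → 145 → 42 → 20 → 4 → 16  — not happy
621: 621 → 41 → 17 → 50 → 25 → 29 → 85 → 89 → 145 → 42 → 20 → 4 → 16 → 37 → 58 → 89  — not happy
happy: 617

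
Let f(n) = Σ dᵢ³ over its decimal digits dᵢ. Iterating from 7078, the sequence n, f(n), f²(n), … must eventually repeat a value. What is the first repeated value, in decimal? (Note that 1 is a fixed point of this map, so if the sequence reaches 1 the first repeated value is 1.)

7078 → 7³ + 0³ + 7³ + 8³ = 343 + 0 + 343 + 512 = 1198
1198 → 1³ + 1³ + 9³ + 8³ = 1 + 1 + 729 + 512 = 1243
1243 → 1³ + 2³ + 4³ + 3³ = 1 + 8 + 64 + 27 = 100
100 → 1³ + 0³ + 0³ = 1 + 0 + 0 = 1  — reached the fixed point 1.
1 → 1, so 1 is the first repeated value.

1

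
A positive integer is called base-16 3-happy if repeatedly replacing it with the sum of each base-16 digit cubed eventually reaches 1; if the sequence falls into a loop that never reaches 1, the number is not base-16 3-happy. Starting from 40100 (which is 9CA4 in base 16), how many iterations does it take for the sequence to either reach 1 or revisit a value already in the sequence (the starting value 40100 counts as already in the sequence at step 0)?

40100 = (9,12,10,4)_16 → 3521
3521 = (13,12,1)_16 → 3926
3926 = (15,5,6)_16 → 3716
3716 = (14,8,4)_16 → 3320
3320 = (12,15,8)_16 → 5615
5615 = (1,5,14,15)_16 → 6245
6245 = (1,8,6,5)_16 → 854
854 = (3,5,6)_16 → 368
368 = (1,7,0)_16 → 344
344 = (1,5,8)_16 → 638
638 = (2,7,14)_16 → 3095
3095 = (12,1,7)_16 → 2072
2072 = (8,1,8)_16 → 1025
1025 = (4,0,1)_16 → 65
65 = (4,1)_16 → 65  — 65 repeats.
That took 15 steps.

15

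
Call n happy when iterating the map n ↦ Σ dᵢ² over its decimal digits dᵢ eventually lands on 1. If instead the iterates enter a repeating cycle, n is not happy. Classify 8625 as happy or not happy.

happy

8625 → 129
129 → 86
86 → 100
100 → 1  — reached 1.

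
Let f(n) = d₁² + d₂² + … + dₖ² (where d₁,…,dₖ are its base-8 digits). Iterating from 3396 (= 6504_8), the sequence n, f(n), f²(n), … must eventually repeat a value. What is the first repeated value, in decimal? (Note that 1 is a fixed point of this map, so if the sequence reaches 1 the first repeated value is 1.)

1

3396 = (6,5,0,4)_8 → 6² + 5² + 0² + 4² = 36 + 25 + 0 + 16 = 77
77 = (1,1,5)_8 → 1² + 1² + 5² = 1 + 1 + 25 = 27
27 = (3,3)_8 → 3² + 3² = 9 + 9 = 18
18 = (2,2)_8 → 2² + 2² = 4 + 4 = 8
8 = (1,0)_8 → 1² + 0² = 1 + 0 = 1  — reached the fixed point 1.
1 → 1, so 1 is the first repeated value.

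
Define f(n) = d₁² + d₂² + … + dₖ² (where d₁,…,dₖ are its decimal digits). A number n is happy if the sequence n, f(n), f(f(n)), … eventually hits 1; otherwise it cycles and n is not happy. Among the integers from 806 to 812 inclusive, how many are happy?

1

806: 806 → 100 → 1  — happy
807: 807 → 113 → 11 → 2 → 4 → 16 → 37 → 58 → 89 → 145 → 42 → 20 → 4  — not happy
808: 808 → 128 → 69 → 117 → 51 → 26 → 40 → 16 → 37 → 58 → 89 → 145 → 42 → 20 → 4 → 16  — not happy
809: 809 → 145 → 42 → 20 → 4 → 16 → 37 → 58 → 89 → 145  — not happy
810: 810 → 65 → 61 → 37 → 58 → 89 → 145 → 42 → 20 → 4 → 16 → 37  — not happy
811: 811 → 66 → 72 → 53 → 34 → 25 → 29 → 85 → 89 → 145 → 42 → 20 → 4 → 16 → 37 → 58 → 89  — not happy
812: 812 → 69 → 117 → 51 → 26 → 40 → 16 → 37 → 58 → 89 → 145 → 42 → 20 → 4 → 16  — not happy
happy: 806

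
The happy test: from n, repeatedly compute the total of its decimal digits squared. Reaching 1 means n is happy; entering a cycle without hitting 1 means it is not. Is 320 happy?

happy

320 → 3² + 2² + 0² = 13
13 → 1² + 3² = 10
10 → 1² + 0² = 1  — reached 1.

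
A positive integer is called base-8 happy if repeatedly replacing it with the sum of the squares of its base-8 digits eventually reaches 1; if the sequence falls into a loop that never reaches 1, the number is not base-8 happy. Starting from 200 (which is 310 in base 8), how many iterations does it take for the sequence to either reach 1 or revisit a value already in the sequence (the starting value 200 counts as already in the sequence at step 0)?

200 = (3,1,0)_8 → 3² + 1² + 0² = 9 + 1 + 0 = 10
10 = (1,2)_8 → 1² + 2² = 1 + 4 = 5
5 = (5)_8 → 5² = 25
25 = (3,1)_8 → 3² + 1² = 9 + 1 = 10  — 10 repeats.
That took 4 steps.

4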